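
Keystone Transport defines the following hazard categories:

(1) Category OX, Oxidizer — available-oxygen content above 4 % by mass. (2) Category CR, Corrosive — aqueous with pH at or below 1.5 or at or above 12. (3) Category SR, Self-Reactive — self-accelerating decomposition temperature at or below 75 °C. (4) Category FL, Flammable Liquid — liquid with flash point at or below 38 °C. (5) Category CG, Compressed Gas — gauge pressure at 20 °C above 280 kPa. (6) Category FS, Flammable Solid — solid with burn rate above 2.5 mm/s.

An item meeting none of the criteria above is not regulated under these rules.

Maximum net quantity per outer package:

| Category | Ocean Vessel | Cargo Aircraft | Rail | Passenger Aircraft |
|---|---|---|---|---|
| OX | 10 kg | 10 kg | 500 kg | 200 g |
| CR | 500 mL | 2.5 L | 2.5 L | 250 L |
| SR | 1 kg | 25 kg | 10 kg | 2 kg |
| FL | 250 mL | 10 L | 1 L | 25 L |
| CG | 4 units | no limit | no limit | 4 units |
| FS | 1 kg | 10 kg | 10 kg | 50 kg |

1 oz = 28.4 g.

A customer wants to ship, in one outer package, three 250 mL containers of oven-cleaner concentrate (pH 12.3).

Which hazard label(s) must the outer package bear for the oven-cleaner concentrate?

The oven-cleaner concentrate has pH 12.3, which is ≥ 12, so it is Category CR (Corrosive).
Only the Category CR label is required.

Category CR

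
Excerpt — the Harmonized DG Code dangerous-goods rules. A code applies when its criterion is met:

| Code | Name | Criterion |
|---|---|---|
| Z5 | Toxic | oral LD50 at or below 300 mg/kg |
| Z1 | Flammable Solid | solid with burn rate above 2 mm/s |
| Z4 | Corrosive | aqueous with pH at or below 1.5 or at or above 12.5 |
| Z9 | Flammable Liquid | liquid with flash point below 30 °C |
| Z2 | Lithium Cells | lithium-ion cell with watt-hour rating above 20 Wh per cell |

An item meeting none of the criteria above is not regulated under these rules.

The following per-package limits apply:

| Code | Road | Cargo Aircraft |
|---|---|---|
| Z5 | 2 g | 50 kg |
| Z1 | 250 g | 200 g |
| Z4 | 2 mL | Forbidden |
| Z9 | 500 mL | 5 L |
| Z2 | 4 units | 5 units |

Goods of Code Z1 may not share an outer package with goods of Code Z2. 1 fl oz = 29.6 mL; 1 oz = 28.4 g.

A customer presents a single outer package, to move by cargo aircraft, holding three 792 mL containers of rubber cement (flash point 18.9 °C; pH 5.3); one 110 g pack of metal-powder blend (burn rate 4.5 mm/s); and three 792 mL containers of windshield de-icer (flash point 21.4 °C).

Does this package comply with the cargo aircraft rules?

Yes

Flash point 18.9 °C meets the Code Z9 criterion (Flammable Liquid), so the rubber cement is Code Z9.
Metal-powder blend: burn rate 4.5 mm/s > 2 mm/s → Code Z1 (Flammable Solid).
Flash point 21.4 °C meets the Code Z9 criterion (Flammable Liquid), so the windshield de-icer is Code Z9.
Code Z1 quantity: 110 g.
110 g ≤ 200 g (cargo aircraft limit, Code Z1) — within limit.
Code Z9 net quantity: (three 792 mL containers = 2.376 L) + (three 792 mL containers = 2.376 L) = 4.752 L.
4.752 L ≤ 5 L (cargo aircraft limit, Code Z9) — within limit.
The segregation rule (Code Z1 with Code Z2) does not apply to Code Z1 with Code Z9.
Every hazard code is within its cargo aircraft limit and no segregation rule is violated.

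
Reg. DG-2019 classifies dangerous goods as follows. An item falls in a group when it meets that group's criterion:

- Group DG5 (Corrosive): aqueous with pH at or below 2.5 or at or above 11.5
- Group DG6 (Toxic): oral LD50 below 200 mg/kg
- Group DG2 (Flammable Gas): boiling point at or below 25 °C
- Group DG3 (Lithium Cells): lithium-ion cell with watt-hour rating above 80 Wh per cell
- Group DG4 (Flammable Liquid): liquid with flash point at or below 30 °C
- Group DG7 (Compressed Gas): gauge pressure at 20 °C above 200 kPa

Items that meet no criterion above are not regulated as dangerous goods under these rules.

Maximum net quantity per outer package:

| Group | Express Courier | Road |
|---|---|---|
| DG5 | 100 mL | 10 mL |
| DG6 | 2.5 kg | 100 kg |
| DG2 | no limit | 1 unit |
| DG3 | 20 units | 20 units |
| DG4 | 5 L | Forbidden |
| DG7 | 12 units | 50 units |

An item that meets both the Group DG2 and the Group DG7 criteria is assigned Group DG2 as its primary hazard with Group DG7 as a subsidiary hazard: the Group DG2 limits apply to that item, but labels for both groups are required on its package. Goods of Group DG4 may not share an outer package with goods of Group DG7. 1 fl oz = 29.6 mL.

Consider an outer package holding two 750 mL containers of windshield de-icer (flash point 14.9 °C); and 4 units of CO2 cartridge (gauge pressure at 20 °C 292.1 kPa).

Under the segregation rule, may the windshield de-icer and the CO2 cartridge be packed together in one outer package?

No

With flash point 14.9 °C (≤ 30 °C), the windshield de-icer falls in Group DG4.
Gauge pressure at 20 °C 292.1 kPa meets the Group DG7 criterion (Compressed Gas), so the CO2 cartridge is Group DG7.
Group DG4 and Group DG7 may not share an outer package.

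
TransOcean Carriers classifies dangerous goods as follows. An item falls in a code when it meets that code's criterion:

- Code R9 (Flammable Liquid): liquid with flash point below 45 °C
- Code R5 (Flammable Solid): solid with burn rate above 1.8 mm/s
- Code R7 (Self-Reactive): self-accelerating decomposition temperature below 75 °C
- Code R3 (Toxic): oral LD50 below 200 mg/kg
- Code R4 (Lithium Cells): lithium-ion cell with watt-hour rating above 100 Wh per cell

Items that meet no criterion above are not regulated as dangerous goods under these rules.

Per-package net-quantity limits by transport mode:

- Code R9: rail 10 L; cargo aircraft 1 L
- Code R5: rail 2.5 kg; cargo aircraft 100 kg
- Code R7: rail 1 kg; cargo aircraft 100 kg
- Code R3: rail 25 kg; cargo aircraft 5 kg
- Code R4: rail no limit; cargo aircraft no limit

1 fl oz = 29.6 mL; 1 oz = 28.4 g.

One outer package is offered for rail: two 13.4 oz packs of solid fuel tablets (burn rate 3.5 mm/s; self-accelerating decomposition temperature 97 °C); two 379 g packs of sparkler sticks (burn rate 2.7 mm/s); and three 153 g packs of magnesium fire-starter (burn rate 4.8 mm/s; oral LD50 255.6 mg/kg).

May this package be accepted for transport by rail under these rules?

Yes

With burn rate 3.5 mm/s (> 1.8 mm/s), the solid fuel tablets fall in Code R5.
Burn rate 2.7 mm/s meets the Code R5 criterion (Flammable Solid), so the sparkler sticks are Code R5.
The magnesium fire-starter has burn rate 4.8 mm/s, which is > 1.8 mm/s, so it is Code R5 (Flammable Solid).
Code R5 net quantity: (two 13.4 oz packs = 761.12 g) + (two 379 g packs = 758 g) + (three 153 g packs = 459 g) = 1978.12 g.
1978.12 g is within the rail limit of 2.5 kg for Code R5.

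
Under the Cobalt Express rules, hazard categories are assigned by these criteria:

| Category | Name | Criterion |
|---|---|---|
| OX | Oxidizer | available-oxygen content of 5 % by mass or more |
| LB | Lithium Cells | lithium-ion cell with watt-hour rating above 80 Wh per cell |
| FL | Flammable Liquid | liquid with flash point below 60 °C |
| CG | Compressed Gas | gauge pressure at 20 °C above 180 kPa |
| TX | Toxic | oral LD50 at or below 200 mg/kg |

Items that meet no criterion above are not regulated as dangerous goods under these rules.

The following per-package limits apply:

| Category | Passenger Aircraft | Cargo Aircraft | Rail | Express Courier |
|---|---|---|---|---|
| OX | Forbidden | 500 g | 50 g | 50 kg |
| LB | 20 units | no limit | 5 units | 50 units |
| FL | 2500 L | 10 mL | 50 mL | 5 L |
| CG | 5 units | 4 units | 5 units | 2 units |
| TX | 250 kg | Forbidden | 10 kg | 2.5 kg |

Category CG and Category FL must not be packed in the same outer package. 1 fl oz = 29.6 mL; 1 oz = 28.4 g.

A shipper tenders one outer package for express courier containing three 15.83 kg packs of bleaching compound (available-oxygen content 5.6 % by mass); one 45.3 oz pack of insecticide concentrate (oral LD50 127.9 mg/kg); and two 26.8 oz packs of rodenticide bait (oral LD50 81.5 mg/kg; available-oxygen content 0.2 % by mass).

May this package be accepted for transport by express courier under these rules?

The bleaching compound has available-oxygen content 5.6 % by mass, which is ≥ 5 % by mass, so it is Category OX (Oxidizer).
The insecticide concentrate has oral LD50 127.9 mg/kg, which is ≤ 200 mg/kg, so it is Category TX (Toxic).
Oral LD50 81.5 mg/kg meets the Category TX criterion (Toxic), so the rodenticide bait is Category TX.
Category TX net quantity: (one 45.3 oz pack = 1286.52 g) + (two 26.8 oz packs = 1522.24 g) = 2808.76 g.
2808.76 g > 2.5 kg (express courier limit, Category TX) — over the limit.
Category OX quantity: three 15.83 kg packs = 47.49 kg.
That is within the Category OX express courier limit of 50 kg.
The segregation rule (Category CG with Category FL) does not apply to Category TX with Category OX.

No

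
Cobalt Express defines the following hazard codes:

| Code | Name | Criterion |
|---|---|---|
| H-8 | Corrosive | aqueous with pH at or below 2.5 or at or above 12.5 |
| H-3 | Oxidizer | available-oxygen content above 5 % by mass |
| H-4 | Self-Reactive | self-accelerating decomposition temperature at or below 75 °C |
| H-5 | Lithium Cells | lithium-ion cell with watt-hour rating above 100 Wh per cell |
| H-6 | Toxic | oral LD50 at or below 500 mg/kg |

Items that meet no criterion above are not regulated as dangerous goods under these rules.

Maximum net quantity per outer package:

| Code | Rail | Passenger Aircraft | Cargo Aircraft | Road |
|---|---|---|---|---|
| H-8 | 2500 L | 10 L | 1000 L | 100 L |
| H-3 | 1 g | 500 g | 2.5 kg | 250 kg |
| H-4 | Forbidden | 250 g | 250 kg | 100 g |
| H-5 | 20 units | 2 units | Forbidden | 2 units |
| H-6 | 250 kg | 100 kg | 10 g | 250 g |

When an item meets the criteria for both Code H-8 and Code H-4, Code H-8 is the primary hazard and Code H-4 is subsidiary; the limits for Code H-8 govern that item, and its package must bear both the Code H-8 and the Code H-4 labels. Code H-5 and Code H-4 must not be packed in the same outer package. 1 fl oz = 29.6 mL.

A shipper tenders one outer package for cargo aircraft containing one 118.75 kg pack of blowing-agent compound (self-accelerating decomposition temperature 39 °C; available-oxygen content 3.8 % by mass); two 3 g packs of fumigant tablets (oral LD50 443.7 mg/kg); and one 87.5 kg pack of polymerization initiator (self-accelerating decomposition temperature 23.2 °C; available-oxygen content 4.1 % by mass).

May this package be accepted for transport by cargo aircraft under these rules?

With self-accelerating decomposition temperature 39 °C (≤ 75 °C), the blowing-agent compound falls in Code H-4.
The fumigant tablets have oral LD50 443.7 mg/kg, which is ≤ 500 mg/kg, so they are Code H-6 (Toxic).
With self-accelerating decomposition temperature 23.2 °C (≤ 75 °C), the polymerization initiator falls in Code H-4.
Total Code H-4: 118.75 kg + 87.5 kg = 206.25 kg.
That is within the Code H-4 cargo aircraft limit of 250 kg.
Code H-6 quantity: two 3 g packs = 6 g.
6 g is within the cargo aircraft limit of 10 g for Code H-6.
The segregation rule (Code H-5 with Code H-4) does not apply to Code H-4 with Code H-6.
Every hazard code is within its cargo aircraft limit and no segregation rule is violated.

Yes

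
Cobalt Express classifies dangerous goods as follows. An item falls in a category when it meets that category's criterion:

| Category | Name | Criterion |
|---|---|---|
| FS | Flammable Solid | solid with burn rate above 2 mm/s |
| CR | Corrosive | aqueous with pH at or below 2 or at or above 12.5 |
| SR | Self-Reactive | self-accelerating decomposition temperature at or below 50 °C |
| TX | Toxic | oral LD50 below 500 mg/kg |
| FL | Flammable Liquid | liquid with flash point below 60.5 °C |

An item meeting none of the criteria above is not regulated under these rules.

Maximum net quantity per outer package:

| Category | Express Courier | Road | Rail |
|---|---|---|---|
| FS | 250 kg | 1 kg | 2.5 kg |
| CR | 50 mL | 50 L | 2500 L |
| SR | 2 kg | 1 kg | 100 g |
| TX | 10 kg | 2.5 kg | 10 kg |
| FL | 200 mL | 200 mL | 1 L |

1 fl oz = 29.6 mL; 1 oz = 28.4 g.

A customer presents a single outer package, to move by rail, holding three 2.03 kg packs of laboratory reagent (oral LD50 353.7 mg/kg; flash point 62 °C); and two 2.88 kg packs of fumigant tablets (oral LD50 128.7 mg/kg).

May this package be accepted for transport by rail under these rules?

The laboratory reagent has oral LD50 353.7 mg/kg, which is < 500 mg/kg, so it is Category TX (Toxic).
Oral LD50 128.7 mg/kg meets the Category TX criterion (Toxic), so the fumigant tablets are Category TX.
Category TX net quantity: (three 2.03 kg packs = 6.09 kg) + (two 2.88 kg packs = 5.76 kg) = 11.85 kg.
11.85 kg > 10 kg (rail limit, Category TX) — over the limit.

No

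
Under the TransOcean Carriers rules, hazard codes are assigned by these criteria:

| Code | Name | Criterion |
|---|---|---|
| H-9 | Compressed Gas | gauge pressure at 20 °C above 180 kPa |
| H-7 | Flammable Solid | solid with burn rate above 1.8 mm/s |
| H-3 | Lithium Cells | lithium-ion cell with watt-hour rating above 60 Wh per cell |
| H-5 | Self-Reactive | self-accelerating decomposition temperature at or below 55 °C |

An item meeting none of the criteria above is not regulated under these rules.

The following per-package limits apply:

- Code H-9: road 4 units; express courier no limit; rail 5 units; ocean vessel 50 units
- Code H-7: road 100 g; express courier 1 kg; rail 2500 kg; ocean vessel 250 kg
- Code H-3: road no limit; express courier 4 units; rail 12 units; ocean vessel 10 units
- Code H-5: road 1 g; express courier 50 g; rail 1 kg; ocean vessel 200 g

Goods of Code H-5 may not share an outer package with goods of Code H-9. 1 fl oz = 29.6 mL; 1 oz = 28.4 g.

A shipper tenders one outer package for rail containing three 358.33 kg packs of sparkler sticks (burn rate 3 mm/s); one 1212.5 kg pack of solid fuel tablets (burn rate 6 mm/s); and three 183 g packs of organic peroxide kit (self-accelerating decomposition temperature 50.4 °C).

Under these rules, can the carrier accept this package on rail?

Yes

With burn rate 3 mm/s (> 1.8 mm/s), the sparkler sticks fall in Code H-7.
Burn rate 6 mm/s meets the Code H-7 criterion (Flammable Solid), so the solid fuel tablets are Code H-7.
With self-accelerating decomposition temperature 50.4 °C (≤ 55 °C), the organic peroxide kit falls in Code H-5.
Code H-5 quantity: three 183 g packs = 549 g.
That is within the Code H-5 rail limit of 1 kg.
Code H-7 net quantity: (three 358.33 kg packs = 1074.99 kg) + 1212.5 kg = 2287.49 kg.
That is within the Code H-7 rail limit of 2500 kg.
The segregation rule (Code H-5 with Code H-9) does not apply to Code H-5 with Code H-7.
Every hazard code is within its rail limit and no segregation rule is violated.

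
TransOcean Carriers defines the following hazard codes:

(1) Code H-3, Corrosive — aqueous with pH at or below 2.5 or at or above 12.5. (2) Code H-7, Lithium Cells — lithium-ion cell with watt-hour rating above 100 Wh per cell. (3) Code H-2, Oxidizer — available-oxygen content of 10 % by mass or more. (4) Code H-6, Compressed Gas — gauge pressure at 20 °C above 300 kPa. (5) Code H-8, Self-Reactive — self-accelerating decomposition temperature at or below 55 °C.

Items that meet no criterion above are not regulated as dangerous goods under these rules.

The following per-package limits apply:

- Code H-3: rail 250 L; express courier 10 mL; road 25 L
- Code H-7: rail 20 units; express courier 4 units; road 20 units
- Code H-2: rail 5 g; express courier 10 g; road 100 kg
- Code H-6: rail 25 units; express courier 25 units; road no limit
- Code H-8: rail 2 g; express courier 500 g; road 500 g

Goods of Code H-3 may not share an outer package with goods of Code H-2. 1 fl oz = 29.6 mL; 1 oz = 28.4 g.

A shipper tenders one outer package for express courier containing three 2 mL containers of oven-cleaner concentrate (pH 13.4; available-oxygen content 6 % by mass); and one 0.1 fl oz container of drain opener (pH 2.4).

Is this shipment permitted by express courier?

With pH 13.4 (≥ 12.5), the oven-cleaner concentrate falls in Code H-3.
With pH 2.4 (≤ 2.5), the drain opener falls in Code H-3.
Total Code H-3: (three 2 mL containers = 6 mL) + (one 0.1 fl oz container = 2.96 mL) = 8.96 mL.
8.96 mL ≤ 10 mL (express courier limit, Code H-3) — within limit.

Yes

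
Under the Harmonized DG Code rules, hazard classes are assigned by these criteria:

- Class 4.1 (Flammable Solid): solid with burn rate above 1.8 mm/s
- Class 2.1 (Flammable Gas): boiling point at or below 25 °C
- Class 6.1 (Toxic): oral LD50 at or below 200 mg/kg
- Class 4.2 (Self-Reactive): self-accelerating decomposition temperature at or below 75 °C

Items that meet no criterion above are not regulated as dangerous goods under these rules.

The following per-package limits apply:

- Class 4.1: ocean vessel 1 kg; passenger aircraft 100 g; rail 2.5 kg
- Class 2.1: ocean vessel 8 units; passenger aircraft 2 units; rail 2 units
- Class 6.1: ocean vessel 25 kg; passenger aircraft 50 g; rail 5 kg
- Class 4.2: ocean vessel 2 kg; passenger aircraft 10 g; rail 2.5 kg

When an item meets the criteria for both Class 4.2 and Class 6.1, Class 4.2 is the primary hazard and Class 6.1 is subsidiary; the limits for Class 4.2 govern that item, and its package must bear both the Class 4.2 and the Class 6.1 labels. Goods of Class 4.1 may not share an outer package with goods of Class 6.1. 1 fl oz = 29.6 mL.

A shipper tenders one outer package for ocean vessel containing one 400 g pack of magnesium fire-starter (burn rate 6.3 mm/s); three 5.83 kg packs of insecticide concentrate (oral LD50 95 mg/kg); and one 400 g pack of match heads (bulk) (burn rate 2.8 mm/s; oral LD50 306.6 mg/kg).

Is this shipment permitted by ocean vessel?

With burn rate 6.3 mm/s (> 1.8 mm/s), the magnesium fire-starter falls in Class 4.1.
Insecticide concentrate: oral LD50 95 mg/kg ≤ 200 mg/kg → Class 6.1 (Toxic).
The match heads (bulk) have burn rate 2.8 mm/s, which is > 1.8 mm/s, so they are Class 4.1 (Flammable Solid).
Total Class 4.1: 400 g + 400 g = 800 g.
That is within the Class 4.1 ocean vessel limit of 1 kg.
Class 6.1 quantity: three 5.83 kg packs = 17.49 kg.
17.49 kg is within the ocean vessel limit of 25 kg for Class 6.1.
Class 4.1 and Class 6.1 may not share an outer package.

No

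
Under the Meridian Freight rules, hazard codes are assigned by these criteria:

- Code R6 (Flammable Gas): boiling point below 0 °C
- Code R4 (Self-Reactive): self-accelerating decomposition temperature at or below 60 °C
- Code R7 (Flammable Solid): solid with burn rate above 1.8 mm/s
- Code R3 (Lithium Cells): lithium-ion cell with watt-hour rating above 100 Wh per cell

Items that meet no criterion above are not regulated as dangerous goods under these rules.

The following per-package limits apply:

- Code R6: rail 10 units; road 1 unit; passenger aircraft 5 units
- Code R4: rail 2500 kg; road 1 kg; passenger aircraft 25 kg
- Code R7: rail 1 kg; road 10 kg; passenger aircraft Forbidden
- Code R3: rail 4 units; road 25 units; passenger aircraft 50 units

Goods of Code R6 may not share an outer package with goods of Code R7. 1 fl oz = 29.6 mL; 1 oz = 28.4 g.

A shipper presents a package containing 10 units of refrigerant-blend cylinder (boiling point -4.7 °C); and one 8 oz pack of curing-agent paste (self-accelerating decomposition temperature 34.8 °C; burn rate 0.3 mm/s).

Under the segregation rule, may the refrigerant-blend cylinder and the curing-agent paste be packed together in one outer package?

Yes

Refrigerant-blend cylinder: boiling point -4.7 °C < 0 °C → Code R6 (Flammable Gas).
Curing-agent paste: self-accelerating decomposition temperature 34.8 °C ≤ 60 °C → Code R4 (Self-Reactive).
No segregation rule bars Code R6 with Code R4.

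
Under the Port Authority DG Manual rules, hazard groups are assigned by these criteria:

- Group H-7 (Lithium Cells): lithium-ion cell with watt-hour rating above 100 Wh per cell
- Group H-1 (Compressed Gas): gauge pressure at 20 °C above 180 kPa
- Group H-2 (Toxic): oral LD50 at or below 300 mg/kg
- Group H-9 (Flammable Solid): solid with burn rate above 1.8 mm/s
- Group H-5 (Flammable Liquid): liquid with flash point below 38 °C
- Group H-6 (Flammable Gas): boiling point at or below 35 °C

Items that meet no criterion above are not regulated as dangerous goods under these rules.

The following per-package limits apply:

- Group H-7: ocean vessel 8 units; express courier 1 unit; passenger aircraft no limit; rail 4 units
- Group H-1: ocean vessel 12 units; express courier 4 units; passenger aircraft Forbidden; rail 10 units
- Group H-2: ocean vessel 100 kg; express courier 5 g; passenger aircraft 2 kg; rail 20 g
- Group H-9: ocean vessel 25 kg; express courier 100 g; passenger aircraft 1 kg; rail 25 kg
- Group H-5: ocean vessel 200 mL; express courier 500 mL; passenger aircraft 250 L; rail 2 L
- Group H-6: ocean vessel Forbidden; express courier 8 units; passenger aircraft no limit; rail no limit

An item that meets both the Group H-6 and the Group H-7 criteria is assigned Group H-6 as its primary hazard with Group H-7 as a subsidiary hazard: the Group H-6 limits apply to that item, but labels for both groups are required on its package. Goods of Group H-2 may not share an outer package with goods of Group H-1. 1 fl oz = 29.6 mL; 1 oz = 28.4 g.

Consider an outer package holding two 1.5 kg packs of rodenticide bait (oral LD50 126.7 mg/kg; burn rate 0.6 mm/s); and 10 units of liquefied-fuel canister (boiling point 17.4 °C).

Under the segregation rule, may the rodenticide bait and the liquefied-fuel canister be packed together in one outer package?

Yes

The rodenticide bait has oral LD50 126.7 mg/kg, which is ≤ 300 mg/kg, so it is Group H-2 (Toxic).
With boiling point 17.4 °C (≤ 35 °C), the liquefied-fuel canister falls in Group H-6.
No segregation rule bars Group H-2 with Group H-6.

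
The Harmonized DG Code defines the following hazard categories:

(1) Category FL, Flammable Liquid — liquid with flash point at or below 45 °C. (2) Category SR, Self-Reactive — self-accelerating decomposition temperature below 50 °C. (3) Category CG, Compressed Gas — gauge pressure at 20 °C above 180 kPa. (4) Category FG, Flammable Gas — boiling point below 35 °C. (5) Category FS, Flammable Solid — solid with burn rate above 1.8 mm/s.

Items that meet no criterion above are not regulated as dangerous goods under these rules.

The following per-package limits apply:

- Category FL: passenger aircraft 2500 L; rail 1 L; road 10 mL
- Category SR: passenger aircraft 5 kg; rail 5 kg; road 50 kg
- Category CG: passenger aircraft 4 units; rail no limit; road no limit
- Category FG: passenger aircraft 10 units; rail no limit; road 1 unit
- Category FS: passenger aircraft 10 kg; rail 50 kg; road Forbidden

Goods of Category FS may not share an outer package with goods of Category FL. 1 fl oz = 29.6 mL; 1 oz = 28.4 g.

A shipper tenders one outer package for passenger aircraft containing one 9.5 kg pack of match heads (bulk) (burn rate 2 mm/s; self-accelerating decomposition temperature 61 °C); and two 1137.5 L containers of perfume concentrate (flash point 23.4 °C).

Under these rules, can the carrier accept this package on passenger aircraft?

Burn rate 2 mm/s meets the Category FS criterion (Flammable Solid), so the match heads (bulk) are Category FS.
With flash point 23.4 °C (≤ 45 °C), the perfume concentrate falls in Category FL.
Category FS quantity: 9.5 kg.
9.5 kg ≤ 10 kg (passenger aircraft limit, Category FS) — within limit.
Category FL quantity: two 1137.5 L containers = 2275 L.
That is within the Category FL passenger aircraft limit of 2500 L.
Category FS and Category FL may not share an outer package.

No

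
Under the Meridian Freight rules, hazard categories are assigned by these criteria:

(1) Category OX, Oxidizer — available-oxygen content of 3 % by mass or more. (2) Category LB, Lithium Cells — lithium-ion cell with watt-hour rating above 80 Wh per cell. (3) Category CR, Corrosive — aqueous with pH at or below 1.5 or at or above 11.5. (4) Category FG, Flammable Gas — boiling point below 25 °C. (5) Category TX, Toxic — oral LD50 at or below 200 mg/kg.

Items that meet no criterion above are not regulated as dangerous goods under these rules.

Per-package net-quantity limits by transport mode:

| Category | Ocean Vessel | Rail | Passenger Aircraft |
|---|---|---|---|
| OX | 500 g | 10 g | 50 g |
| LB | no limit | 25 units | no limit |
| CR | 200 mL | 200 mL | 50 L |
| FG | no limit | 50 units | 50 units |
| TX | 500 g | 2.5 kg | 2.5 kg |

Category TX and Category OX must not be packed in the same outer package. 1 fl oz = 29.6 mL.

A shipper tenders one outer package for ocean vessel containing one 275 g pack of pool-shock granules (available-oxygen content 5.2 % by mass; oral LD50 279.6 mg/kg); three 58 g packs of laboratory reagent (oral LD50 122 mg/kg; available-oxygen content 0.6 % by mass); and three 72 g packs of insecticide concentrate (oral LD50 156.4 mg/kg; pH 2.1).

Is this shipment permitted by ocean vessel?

Available-oxygen content 5.2 % by mass meets the Category OX criterion (Oxidizer), so the pool-shock granules are Category OX.
The laboratory reagent has oral LD50 122 mg/kg, which is ≤ 200 mg/kg, so it is Category TX (Toxic).
The insecticide concentrate has oral LD50 156.4 mg/kg, which is ≤ 200 mg/kg, so it is Category TX (Toxic).
Total Category TX: (three 58 g packs = 174 g) + (three 72 g packs = 216 g) = 390 g.
390 g ≤ 500 g (ocean vessel limit, Category TX) — within limit.
Category OX quantity: 275 g.
275 g ≤ 500 g (ocean vessel limit, Category OX) — within limit.
Category TX and Category OX may not share an outer package.

No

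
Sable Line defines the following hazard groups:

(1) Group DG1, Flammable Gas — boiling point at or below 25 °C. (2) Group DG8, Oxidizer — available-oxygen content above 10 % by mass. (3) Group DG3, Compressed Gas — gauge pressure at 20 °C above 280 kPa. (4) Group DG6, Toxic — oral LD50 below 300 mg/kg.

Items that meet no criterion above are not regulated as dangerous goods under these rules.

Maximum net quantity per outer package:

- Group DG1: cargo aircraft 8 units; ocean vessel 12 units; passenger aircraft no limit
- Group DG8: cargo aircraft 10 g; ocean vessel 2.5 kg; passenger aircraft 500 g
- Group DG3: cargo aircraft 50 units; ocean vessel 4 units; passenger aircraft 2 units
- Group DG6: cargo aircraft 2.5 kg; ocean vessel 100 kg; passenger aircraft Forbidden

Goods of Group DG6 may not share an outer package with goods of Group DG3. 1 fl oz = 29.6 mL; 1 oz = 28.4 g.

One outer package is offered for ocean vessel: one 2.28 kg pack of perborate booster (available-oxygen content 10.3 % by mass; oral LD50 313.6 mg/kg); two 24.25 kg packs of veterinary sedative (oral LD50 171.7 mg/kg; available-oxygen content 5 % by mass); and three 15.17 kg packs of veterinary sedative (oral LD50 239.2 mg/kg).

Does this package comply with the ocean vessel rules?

Yes

Perborate booster: available-oxygen content 10.3 % by mass > 10 % by mass → Group DG8 (Oxidizer).
Oral LD50 171.7 mg/kg meets the Group DG6 criterion (Toxic), so the veterinary sedative is Group DG6.
The veterinary sedative has oral LD50 239.2 mg/kg, which is < 300 mg/kg, so it is Group DG6 (Toxic).
Total Group DG6: (two 24.25 kg packs = 48.5 kg) + (three 15.17 kg packs = 45.51 kg) = 94.01 kg.
94.01 kg is within the ocean vessel limit of 100 kg for Group DG6.
Group DG8 quantity: 2.28 kg.
That is within the Group DG8 ocean vessel limit of 2.5 kg.
The segregation rule (Group DG6 with Group DG3) does not apply to Group DG6 with Group DG8.
Every hazard group is within its ocean vessel limit and no segregation rule is violated.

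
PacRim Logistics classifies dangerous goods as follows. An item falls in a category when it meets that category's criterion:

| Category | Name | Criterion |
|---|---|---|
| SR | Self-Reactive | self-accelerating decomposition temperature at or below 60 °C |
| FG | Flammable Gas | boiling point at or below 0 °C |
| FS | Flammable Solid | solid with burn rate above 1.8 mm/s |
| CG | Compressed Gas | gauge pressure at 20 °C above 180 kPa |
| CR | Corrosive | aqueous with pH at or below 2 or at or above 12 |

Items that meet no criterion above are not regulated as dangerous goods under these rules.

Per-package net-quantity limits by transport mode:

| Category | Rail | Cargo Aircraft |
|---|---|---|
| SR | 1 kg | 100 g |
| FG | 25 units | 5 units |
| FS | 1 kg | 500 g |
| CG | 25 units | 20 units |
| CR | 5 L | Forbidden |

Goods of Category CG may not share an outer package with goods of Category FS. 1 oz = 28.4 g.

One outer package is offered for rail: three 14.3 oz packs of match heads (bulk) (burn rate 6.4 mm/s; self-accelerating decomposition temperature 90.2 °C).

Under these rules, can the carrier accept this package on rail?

With burn rate 6.4 mm/s (> 1.8 mm/s), the match heads (bulk) fall in Category FS.
Category FS quantity: three 14.3 oz packs = 1218.36 g.
1218.36 g > 1 kg (rail limit, Category FS) — over the limit.

No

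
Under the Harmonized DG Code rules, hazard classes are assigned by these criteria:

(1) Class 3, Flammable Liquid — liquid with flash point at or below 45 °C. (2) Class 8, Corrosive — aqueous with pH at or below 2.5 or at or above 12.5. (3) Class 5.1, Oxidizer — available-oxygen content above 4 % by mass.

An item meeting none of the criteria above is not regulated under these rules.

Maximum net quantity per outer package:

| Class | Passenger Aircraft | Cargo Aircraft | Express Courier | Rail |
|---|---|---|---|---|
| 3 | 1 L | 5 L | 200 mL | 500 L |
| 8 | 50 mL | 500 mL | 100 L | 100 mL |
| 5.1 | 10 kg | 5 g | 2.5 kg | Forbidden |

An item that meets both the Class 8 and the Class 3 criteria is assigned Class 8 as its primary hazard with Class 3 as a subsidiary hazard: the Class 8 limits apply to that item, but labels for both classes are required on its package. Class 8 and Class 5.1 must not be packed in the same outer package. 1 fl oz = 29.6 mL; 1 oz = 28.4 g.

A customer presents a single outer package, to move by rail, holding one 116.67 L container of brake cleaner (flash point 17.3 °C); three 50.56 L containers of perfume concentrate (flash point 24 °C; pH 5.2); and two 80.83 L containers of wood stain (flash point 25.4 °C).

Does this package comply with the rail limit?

Yes

The brake cleaner has flash point 17.3 °C, which is ≤ 45 °C, so it is Class 3 (Flammable Liquid).
Perfume concentrate: flash point 24 °C ≤ 45 °C → Class 3 (Flammable Liquid).
The wood stain has flash point 25.4 °C, which is ≤ 45 °C, so it is Class 3 (Flammable Liquid).
Total Class 3: 116.67 L + (three 50.56 L containers = 151.68 L) + (two 80.83 L containers = 161.66 L) = 430.01 L.
430.01 L is within the rail limit of 500 L for Class 3.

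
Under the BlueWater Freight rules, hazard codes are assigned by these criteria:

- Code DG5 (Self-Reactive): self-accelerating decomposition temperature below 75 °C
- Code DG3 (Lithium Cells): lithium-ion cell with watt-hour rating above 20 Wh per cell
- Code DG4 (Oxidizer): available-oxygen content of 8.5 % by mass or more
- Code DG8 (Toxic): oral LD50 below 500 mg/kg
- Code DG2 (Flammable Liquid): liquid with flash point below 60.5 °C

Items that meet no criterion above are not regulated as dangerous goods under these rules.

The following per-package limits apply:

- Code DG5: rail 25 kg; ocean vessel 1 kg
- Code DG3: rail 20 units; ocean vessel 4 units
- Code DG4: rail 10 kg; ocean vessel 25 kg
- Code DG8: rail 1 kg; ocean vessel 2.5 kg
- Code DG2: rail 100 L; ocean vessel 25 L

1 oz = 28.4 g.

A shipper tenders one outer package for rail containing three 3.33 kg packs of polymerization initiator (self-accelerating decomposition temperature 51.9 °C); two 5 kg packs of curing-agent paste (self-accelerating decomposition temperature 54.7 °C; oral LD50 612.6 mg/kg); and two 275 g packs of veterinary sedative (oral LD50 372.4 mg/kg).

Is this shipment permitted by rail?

Self-accelerating decomposition temperature 51.9 °C meets the Code DG5 criterion (Self-Reactive), so the polymerization initiator is Code DG5.
The curing-agent paste has self-accelerating decomposition temperature 54.7 °C, which is < 75 °C, so it is Code DG5 (Self-Reactive).
With oral LD50 372.4 mg/kg (< 500 mg/kg), the veterinary sedative falls in Code DG8.
Code DG5 net quantity: (three 3.33 kg packs = 9.99 kg) + (two 5 kg packs = 10 kg) = 19.99 kg.
19.99 kg is within the rail limit of 25 kg for Code DG5.
Code DG8 quantity: two 275 g packs = 550 g.
550 g ≤ 1 kg (rail limit, Code DG8) — within limit.
Every hazard code is within its rail limit and no segregation rule is violated.

Yes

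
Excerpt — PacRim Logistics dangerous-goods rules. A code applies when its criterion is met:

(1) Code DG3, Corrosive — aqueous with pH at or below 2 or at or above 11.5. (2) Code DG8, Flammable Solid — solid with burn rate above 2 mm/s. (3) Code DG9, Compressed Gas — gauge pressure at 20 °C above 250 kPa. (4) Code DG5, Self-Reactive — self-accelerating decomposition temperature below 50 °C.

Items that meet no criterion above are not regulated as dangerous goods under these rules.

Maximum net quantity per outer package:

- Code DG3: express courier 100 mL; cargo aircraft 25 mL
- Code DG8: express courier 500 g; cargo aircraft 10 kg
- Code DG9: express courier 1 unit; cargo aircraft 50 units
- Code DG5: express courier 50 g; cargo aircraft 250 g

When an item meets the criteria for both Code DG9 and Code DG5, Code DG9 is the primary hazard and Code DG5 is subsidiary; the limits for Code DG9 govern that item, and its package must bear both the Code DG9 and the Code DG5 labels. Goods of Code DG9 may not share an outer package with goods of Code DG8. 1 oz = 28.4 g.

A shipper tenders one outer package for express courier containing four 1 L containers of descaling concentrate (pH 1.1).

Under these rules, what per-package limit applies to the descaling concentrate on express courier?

100 mL

pH 1.1 meets the Code DG3 criterion (Corrosive), so the descaling concentrate is Code DG3.
The express courier limit for Code DG3 is 100 mL.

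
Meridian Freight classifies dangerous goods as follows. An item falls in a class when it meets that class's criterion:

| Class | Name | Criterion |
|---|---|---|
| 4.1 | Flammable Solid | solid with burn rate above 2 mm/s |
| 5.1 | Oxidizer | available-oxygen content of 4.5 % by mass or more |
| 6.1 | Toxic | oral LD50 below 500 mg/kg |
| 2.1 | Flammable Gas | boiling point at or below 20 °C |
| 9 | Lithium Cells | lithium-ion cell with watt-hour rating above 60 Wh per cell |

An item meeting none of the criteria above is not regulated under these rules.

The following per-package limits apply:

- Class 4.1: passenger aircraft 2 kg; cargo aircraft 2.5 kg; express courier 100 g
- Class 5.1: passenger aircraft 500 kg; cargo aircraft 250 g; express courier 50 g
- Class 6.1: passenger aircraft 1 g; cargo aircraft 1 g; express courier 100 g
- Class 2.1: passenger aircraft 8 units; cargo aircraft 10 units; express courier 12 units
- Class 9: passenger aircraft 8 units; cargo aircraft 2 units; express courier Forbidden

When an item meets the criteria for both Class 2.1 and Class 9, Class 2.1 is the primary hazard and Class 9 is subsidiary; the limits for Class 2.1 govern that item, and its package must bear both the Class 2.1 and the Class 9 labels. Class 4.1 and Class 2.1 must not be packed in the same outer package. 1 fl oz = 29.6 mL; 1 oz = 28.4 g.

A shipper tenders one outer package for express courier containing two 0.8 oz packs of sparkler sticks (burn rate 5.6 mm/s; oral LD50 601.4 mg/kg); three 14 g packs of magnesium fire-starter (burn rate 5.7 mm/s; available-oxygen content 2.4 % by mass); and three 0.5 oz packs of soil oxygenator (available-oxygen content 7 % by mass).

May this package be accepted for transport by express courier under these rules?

Burn rate 5.6 mm/s meets the Class 4.1 criterion (Flammable Solid), so the sparkler sticks are Class 4.1.
Magnesium fire-starter: burn rate 5.7 mm/s > 2 mm/s → Class 4.1 (Flammable Solid).
The soil oxygenator has available-oxygen content 7 % by mass, which is ≥ 4.5 % by mass, so it is Class 5.1 (Oxidizer).
Class 4.1 net quantity: (two 0.8 oz packs = 45.44 g) + (three 14 g packs = 42 g) = 87.44 g.
87.44 g ≤ 100 g (express courier limit, Class 4.1) — within limit.
Class 5.1 quantity: three 0.5 oz packs = 42.6 g.
42.6 g is within the express courier limit of 50 g for Class 5.1.
The segregation rule (Class 4.1 with Class 2.1) does not apply to Class 4.1 with Class 5.1.
Every hazard class is within its express courier limit and no segregation rule is violated.

Yes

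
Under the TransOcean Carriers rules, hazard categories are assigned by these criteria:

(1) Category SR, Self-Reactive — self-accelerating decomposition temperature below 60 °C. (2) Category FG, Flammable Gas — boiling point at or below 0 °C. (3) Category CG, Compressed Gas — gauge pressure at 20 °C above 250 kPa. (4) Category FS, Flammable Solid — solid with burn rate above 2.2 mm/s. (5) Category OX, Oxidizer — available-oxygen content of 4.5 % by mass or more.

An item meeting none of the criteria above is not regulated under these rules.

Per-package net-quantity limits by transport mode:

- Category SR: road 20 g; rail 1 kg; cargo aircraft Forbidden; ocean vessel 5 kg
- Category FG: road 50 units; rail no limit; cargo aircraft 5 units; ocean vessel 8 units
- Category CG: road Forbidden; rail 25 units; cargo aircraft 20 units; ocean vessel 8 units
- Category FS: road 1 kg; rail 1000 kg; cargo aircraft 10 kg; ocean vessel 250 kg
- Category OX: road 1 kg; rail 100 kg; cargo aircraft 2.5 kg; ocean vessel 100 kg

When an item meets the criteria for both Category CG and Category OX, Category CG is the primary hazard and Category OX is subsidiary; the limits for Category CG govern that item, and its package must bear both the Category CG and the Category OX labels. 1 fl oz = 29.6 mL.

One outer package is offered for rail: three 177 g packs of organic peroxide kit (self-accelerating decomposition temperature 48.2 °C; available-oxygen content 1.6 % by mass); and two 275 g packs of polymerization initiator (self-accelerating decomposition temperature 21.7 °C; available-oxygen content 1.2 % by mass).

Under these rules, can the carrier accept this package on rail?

The organic peroxide kit has self-accelerating decomposition temperature 48.2 °C, which is < 60 °C, so it is Category SR (Self-Reactive).
The polymerization initiator has self-accelerating decomposition temperature 21.7 °C, which is < 60 °C, so it is Category SR (Self-Reactive).
Category SR net quantity: (three 177 g packs = 531 g) + (two 275 g packs = 550 g) = 1.081 kg.
That exceeds the Category SR rail limit of 1 kg.

No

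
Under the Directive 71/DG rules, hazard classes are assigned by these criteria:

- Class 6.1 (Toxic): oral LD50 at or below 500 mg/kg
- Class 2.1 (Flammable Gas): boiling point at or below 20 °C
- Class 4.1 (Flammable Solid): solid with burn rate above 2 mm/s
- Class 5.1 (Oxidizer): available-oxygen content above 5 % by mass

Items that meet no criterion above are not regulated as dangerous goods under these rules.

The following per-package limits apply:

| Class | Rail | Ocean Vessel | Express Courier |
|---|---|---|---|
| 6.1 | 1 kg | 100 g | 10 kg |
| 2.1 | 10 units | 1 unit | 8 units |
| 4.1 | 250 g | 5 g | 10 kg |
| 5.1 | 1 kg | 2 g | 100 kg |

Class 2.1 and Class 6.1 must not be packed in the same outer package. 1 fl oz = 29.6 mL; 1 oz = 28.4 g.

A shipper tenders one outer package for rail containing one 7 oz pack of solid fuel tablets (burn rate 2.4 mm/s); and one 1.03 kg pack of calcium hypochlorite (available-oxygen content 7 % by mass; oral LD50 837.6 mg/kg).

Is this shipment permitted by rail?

No

With burn rate 2.4 mm/s (> 2 mm/s), the solid fuel tablets fall in Class 4.1.
With available-oxygen content 7 % by mass (> 5 % by mass), the calcium hypochlorite falls in Class 5.1.
Class 5.1 quantity: 1.03 kg.
1.03 kg > 1 kg (rail limit, Class 5.1) — over the limit.
Class 4.1 quantity: one 7 oz pack = 198.8 g.
That is within the Class 4.1 rail limit of 250 g.
The segregation rule (Class 2.1 with Class 6.1) does not apply to Class 5.1 with Class 4.1.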